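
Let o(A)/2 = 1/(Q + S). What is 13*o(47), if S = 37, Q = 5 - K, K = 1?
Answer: 26/41 ≈ 0.63415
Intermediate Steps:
Q = 4 (Q = 5 - 1*1 = 5 - 1 = 4)
o(A) = 2/41 (o(A) = 2/(4 + 37) = 2/41)
13*o(47) = 13*(2/41) = 26/41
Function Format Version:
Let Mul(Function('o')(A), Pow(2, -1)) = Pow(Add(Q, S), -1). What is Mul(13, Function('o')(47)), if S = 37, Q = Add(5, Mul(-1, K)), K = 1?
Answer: Rational(26, 41) ≈ 0.63415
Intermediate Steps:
Q = 4 (Q = Add(5, Mul(-1, 1)) = Add(5, -1) = 4)
Function('o')(A) = Rational(2, 41) (Function('o')(A) = Mul(2, Pow(Add(4, 37), -1)) = Mul(2, Pow(41, -1)) = Mul(2, Rational(1, 41)) = Rational(2, 41))
Mul(13, Function('o')(47)) = Mul(13, Rational(2, 41)) = Rational(26, 41)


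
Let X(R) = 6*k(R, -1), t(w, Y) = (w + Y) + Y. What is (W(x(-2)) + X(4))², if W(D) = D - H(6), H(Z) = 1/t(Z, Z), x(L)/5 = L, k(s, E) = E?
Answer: 83521/324 ≈ 257.78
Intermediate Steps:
t(w, Y) = w + 2*Y (t(w, Y) = (Y + w) + Y = w + 2*Y)
x(L) = 5*L
X(R) = -6 (X(R) = 6*(-1) = -6)
H(Z) = 1/(3*Z) (H(Z) = 1/(Z + 2*Z) = 1/(3*Z))
W(D) = -1/18 + D (W(D) = D - 1/(3*6) = D - 1*1/18 = D - 1/18 = -1/18 + D)
(W(x(-2)) + X(4))² = ((-1/18 + 5*(-2)) - 6)² = ((-1/18 - 10) - 6)² = (-181/18 - 6)² = (-289/18)² = 83521/324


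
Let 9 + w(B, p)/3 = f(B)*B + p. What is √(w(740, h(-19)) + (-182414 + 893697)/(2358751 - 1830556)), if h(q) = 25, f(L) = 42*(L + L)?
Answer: √38499288822865589385/528195 ≈ 11747.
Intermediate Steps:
f(L) = 84*L (f(L) = 42*(2*L) = 84*L)
w(B, p) = -27 + 3*p + 252*B² (w(B, p) = -27 + 3*((84*B)*B + p) = -27 + 3*(84*B² + p) = -27 + 3*(p + 84*B²) = -27 + (3*p + 252*B²) = -27 + 3*p + 252*B²)
√(w(740, h(-19)) + (-182414 + 893697)/(2358751 - 1830556)) = √((-27 + 3*25 + 252*740²) + (-182414 + 893697)/(2358751 - 1830556)) = √((-27 + 75 + 252*547600) + 711283/528195) = √((-27 + 75 + 137995200) + 711283*(1/528195)) = √(137995248 + 711283/528195) = √(72888400728643/528195) = √38499288822865589385/528195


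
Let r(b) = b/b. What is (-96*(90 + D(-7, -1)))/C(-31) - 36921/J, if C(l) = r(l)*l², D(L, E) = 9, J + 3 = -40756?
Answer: -351892455/39169399 ≈ -8.9839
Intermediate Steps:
J = -40759 (J = -3 - 40756 = -40759)
r(b) = 1
C(l) = l² (C(l) = 1*l² = l²)
(-96*(90 + D(-7, -1)))/C(-31) - 36921/J = (-96*(90 + 9))/((-31)²) - 36921/(-40759) = -96*99/961 - 36921*(-1/40759) = -9504*1/961 + 36921/40759 = -9504/961 + 36921/40759 = -351892455/39169399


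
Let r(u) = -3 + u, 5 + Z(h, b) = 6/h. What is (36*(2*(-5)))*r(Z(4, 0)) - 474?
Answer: 1866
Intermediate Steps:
Z(h, b) = -5 + 6/h
(36*(2*(-5)))*r(Z(4, 0)) - 474 = (36*(2*(-5)))*(-3 + (-5 + 6/4)) - 474 = (36*(-10))*(-3 + (-5 + 6*(1/4))) - 474 = -360*(-3 + (-5 + 3/2)) - 474 = -360*(-3 - 7/2) - 474 = -360*(-13/2) - 474 = 2340 - 474 = 1866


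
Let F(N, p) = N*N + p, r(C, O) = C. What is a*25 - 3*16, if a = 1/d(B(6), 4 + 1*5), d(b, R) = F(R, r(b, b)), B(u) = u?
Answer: -4151/87 ≈ -47.713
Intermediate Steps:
F(N, p) = p + N**2 (F(N, p) = N**2 + p = p + N**2)
d(b, R) = b + R**2
a = 1/87 (a = 1/(6 + (4 + 1*5)**2) = 1/(6 + (4 + 5)**2) = 1/(6 + 9**2) = 1/(6 + 81) = 1/87 ≈ 0.011494)
a*25 - 3*16 = (1/87)*25 - 3*16 = 25/87 - 48 = -4151/87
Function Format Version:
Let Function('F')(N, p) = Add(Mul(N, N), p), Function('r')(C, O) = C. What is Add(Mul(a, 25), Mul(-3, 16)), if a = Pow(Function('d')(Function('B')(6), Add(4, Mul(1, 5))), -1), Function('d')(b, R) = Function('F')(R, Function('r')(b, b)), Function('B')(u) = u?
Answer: Rational(-4151, 87) ≈ -47.713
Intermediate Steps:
Function('F')(N, p) = Add(p, Pow(N, 2)) (Function('F')(N, p) = Add(Pow(N, 2), p) = Add(p, Pow(N, 2)))
Function('d')(b, R) = Add(b, Pow(R, 2))
a = Rational(1, 87) (a = Pow(Add(6, Pow(Add(4, Mul(1, 5)), 2)), -1) = Pow(Add(6, Pow(Add(4, 5), 2)), -1) = Pow(Add(6, Pow(9, 2)), -1) = Pow(Add(6, 81), -1) = Pow(87, -1) = Rational(1, 87) ≈ 0.011494)
Add(Mul(a, 25), Mul(-3, 16)) = Add(Mul(Rational(1, 87), 25), Mul(-3, 16)) = Add(Rational(25, 87), -48) = Rational(-4151, 87)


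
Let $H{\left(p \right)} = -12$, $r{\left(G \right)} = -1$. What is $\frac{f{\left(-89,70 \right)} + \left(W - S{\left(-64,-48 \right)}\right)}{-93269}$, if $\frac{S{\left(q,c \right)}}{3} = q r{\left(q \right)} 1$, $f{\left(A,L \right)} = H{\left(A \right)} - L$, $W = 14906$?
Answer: $- \frac{14632}{93269} \approx -0.15688$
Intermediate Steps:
$f{\left(A,L \right)} = -12 - L$
$S{\left(q,c \right)} = - 3 q$ ($S{\left(q,c \right)} = 3 q \left(-1\right) 1 = 3 - q 1 = 3 \left(- q\right) = - 3 q$)
$\frac{f{\left(-89,70 \right)} + \left(W - S{\left(-64,-48 \right)}\right)}{-93269} = \frac{\left(-12 - 70\right) + \left(14906 - \left(-3\right) \left(-64\right)\right)}{-93269} = \left(\left(-12 - 70\right) + \left(14906 - 192\right)\right) \left(- \frac{1}{93269}\right) = \left(-82 + \left(14906 - 192\right)\right) \left(- \frac{1}{93269}\right) = \left(-82 + 14714\right) \left(- \frac{1}{93269}\right) = 14632 \left(- \frac{1}{93269}\right) = - \frac{14632}{93269}$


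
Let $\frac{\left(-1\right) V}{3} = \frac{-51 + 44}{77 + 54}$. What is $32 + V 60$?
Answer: $\frac{5452}{131} \approx 41.618$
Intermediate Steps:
$V = \frac{21}{131}$ ($V = - 3 \frac{-51 + 44}{77 + 54} = - 3 \left(- \frac{7}{131}\right) = - 3 \left(\left(-7\right) \frac{1}{131}\right) = \left(-3\right) \left(- \frac{7}{131}\right) = \frac{21}{131} \approx 0.16031$)
$32 + V 60 = 32 + \frac{21}{131} \cdot 60 = 32 + \frac{1260}{131} = \frac{5452}{131}$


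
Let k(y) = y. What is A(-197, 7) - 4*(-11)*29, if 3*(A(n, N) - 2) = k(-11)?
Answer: 3823/3 ≈ 1274.3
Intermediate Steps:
A(n, N) = -5/3 (A(n, N) = 2 + (1/3)*(-11) = 2 - 11/3 = -5/3)
A(-197, 7) - 4*(-11)*29 = -5/3 - 4*(-11)*29 = -5/3 + 44*29 = -5/3 + 1276 = 3823/3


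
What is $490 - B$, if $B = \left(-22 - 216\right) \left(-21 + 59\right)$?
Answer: $9534$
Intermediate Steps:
$B = -9044$ ($B = \left(-238\right) 38 = -9044$)
$490 - B = 490 - -9044 = 490 + 9044 = 9534$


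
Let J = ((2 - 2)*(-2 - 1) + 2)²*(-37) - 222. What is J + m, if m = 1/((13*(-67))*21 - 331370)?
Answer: -129374571/349661 ≈ -370.00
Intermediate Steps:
m = -1/349661 (m = 1/(-871*21 - 331370) = 1/(-18291 - 331370) = 1/(-349661) = -1/349661 ≈ -2.8599e-6)
J = -370 (J = (0*(-3) + 2)²*(-37) - 222 = (0 + 2)²*(-37) - 222 = 2²*(-37) - 222 = 4*(-37) - 222 = -148 - 222 = -370)
J + m = -370 - 1/349661 = -129374571/349661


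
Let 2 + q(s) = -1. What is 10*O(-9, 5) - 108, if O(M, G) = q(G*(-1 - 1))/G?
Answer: -114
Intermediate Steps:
q(s) = -3 (q(s) = -2 - 1 = -3)
O(M, G) = -3/G
10*O(-9, 5) - 108 = 10*(-3/5) - 108 = -6 - 108 = -114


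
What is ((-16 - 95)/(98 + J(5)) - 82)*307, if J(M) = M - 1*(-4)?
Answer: -2727695/107 ≈ -25492.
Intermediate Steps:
J(M) = 4 + M (J(M) = M + 4 = 4 + M)
((-16 - 95)/(98 + J(5)) - 82)*307 = ((-16 - 95)/(98 + (4 + 5)) - 82)*307 = (-111/(98 + 9) - 82)*307 = (-111/107 - 82)*307 = -8885/107*307 = -2727695/107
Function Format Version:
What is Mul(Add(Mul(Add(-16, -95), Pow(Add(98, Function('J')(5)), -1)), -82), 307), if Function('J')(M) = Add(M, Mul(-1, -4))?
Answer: Rational(-2727695, 107) ≈ -25492.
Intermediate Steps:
Function('J')(M) = Add(4, M) (Function('J')(M) = Add(M, 4) = Add(4, M))
Mul(Add(Mul(Add(-16, -95), Pow(Add(98, Function('J')(5)), -1)), -82), 307) = Mul(Add(Mul(Add(-16, -95), Pow(Add(98, Add(4, 5)), -1)), -82), 307) = Mul(Add(Mul(-111, Pow(Add(98, 9), -1)), -82), 307) = Mul(Add(Mul(-111, Pow(107, -1)), -82), 307) = Mul(Add(Mul(-111, Rational(1, 107)), -82), 307) = Mul(Add(Rational(-111, 107), -82), 307) = Mul(Rational(-8885, 107), 307) = Rational(-2727695, 107)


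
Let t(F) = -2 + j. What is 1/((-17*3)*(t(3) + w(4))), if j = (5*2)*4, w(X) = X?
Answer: -1/2142 ≈ -0.00046685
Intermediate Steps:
j = 40 (j = 10*4 = 40)
t(F) = 38 (t(F) = -2 + 40 = 38)
1/((-17*3)*(t(3) + w(4))) = 1/((-17*3)*(38 + 4)) = 1/(-51*42) = 1/(-2142) = -1/2142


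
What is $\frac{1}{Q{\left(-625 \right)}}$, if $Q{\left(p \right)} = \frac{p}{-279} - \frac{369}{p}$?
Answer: $\frac{174375}{493576} \approx 0.35329$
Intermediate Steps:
$Q{\left(p \right)} = - \frac{369}{p} - \frac{p}{279}$ ($Q{\left(p \right)} = p \left(- \frac{1}{279}\right) - \frac{369}{p} = - \frac{p}{279} - \frac{369}{p} = - \frac{369}{p} - \frac{p}{279}$)
$\frac{1}{Q{\left(-625 \right)}} = \frac{1}{- \frac{369}{-625} - - \frac{625}{279}} = \frac{1}{\left(-369\right) \left(- \frac{1}{625}\right) + \frac{625}{279}} = \frac{1}{\frac{369}{625} + \frac{625}{279}} = \frac{1}{\frac{493576}{174375}} = \frac{174375}{493576}$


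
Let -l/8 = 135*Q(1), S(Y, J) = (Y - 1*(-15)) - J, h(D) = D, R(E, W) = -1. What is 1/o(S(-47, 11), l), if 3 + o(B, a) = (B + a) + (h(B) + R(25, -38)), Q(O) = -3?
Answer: 1/3150 ≈ 0.00031746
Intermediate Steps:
S(Y, J) = 15 + Y - J (S(Y, J) = (Y + 15) - J = (15 + Y) - J = 15 + Y - J)
l = 3240 (l = -1080*(-3) = -8*(-405) = 3240)
o(B, a) = -4 + a + 2*B (o(B, a) = -3 + ((B + a) + (B - 1)) = -3 + ((B + a) + (-1 + B)) = -3 + (-1 + a + 2*B) = -4 + a + 2*B)
1/o(S(-47, 11), l) = 1/(-4 + 3240 + 2*(15 - 47 - 1*11)) = 1/(-4 + 3240 + 2*(15 - 47 - 11)) = 1/(-4 + 3240 + 2*(-43)) = 1/(-4 + 3240 - 86) = 1/3150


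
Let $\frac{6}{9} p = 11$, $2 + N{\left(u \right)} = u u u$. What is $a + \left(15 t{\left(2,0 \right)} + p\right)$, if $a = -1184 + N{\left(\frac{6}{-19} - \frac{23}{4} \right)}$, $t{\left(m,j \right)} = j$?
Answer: $- \frac{611354613}{438976} \approx -1392.7$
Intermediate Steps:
$N{\left(u \right)} = -2 + u^{3}$ ($N{\left(u \right)} = -2 + u u u = -2 + u^{2} u = -2 + u^{3}$)
$p = \frac{33}{2}$ ($p = \frac{3}{2} \cdot 11 = \frac{33}{2} \approx 16.5$)
$a = - \frac{618597717}{438976}$ ($a = -1184 + \left(-2 + \left(\frac{6}{-19} - \frac{23}{4}\right)^{3}\right) = -1184 + \left(-2 + \left(6 \left(- \frac{1}{19}\right) - \frac{23}{4}\right)^{3}\right) = -1184 + \left(-2 + \left(- \frac{6}{19} - \frac{23}{4}\right)^{3}\right) = -1184 + \left(-2 + \left(- \frac{461}{76}\right)^{3}\right) = -1184 - \frac{98850133}{438976} = - \frac{618597717}{438976} \approx -1409.2$)
$a + \left(15 t{\left(2,0 \right)} + p\right) = - \frac{618597717}{438976} + \left(15 \cdot 0 + \frac{33}{2}\right) = - \frac{618597717}{438976} + \left(0 + \frac{33}{2}\right) = - \frac{618597717}{438976} + \frac{33}{2} = - \frac{611354613}{438976}$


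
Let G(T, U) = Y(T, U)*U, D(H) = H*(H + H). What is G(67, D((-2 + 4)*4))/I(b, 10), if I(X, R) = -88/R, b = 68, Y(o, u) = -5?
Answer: 800/11 ≈ 72.727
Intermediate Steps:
D(H) = 2*H**2 (D(H) = H*(2*H) = 2*H**2)
G(T, U) = -5*U
G(67, D((-2 + 4)*4))/I(b, 10) = (-10*((-2 + 4)*4)**2)/((-88/10)) = (-10*(2*4)**2)/((-88*1/10)) = (-10*8**2)/(-44/5) = -10*64*(-5/44) = -5*128*(-5/44) = -640*(-5/44) = 800/11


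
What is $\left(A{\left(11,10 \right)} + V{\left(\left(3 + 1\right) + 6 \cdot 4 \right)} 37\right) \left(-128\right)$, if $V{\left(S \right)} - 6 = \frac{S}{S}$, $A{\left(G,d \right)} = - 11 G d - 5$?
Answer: $122368$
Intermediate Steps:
$A{\left(G,d \right)} = -5 - 11 G d$ ($A{\left(G,d \right)} = - 11 G d - 5 = -5 - 11 G d$)
$V{\left(S \right)} = 7$ ($V{\left(S \right)} = 6 + \frac{S}{S} = 6 + 1 = 7$)
$\left(A{\left(11,10 \right)} + V{\left(\left(3 + 1\right) + 6 \cdot 4 \right)} 37\right) \left(-128\right) = \left(\left(-5 - 121 \cdot 10\right) + 7 \cdot 37\right) \left(-128\right) = \left(\left(-5 - 1210\right) + 259\right) \left(-128\right) = \left(-1215 + 259\right) \left(-128\right) = \left(-956\right) \left(-128\right) = 122368$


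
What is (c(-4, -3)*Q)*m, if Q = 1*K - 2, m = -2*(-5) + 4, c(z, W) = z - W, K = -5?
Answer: 98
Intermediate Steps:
m = 14 (m = 10 + 4 = 14)
Q = -7 (Q = 1*(-5) - 2 = -5 - 2 = -7)
(c(-4, -3)*Q)*m = ((-4 - 1*(-3))*(-7))*14 = ((-4 + 3)*(-7))*14 = -1*(-7)*14 = 7*14 = 98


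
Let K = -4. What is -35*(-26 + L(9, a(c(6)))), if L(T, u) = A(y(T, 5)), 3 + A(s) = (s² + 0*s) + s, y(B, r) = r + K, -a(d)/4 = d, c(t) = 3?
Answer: 945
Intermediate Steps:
a(d) = -4*d
y(B, r) = -4 + r (y(B, r) = r - 4 = -4 + r)
A(s) = -3 + s + s² (A(s) = -3 + ((s² + 0*s) + s) = -3 + ((s² + 0) + s) = -3 + (s² + s) = -3 + (s + s²) = -3 + s + s²)
L(T, u) = -1 (L(T, u) = -3 + (-4 + 5) + (-4 + 5)² = -3 + 1 + 1² = -3 + 1 + 1 = -1)
-35*(-26 + L(9, a(c(6)))) = -35*(-26 - 1) = -35*(-27) = 945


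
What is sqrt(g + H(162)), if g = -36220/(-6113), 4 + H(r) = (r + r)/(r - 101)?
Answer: 2*sqrt(251559211195)/372893 ≈ 2.6901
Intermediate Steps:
H(r) = -4 + 2*r/(-101 + r) (H(r) = -4 + (r + r)/(r - 101) = -4 + (2*r)/(-101 + r) = -4 + 2*r/(-101 + r))
g = 36220/6113 (g = -36220*(-1/6113) = 36220/6113 ≈ 5.9251)
sqrt(g + H(162)) = sqrt(36220/6113 + 2*(202 - 1*162)/(-101 + 162)) = sqrt(36220/6113 + 2*(202 - 162)/61) = sqrt(36220/6113 + 2*(1/61)*40) = sqrt(36220/6113 + 80/61) = sqrt(2698460/372893) = 2*sqrt(251559211195)/372893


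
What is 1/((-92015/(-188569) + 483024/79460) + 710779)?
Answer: 129169765/91812004628526 ≈ 1.4069e-6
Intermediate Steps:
1/((-92015/(-188569) + 483024/79460) + 710779) = 1/((-92015*(-1/188569) + 483024*(1/79460)) + 710779) = 1/((92015/188569 + 4164/685) + 710779) = 1/(848231591/129169765 + 710779) = 1/(91812004628526/129169765) = 129169765/91812004628526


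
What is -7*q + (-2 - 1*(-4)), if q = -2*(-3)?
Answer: -40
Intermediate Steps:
q = 6
-7*q + (-2 - 1*(-4)) = -7*6 + (-2 - 1*(-4)) = -42 + (-2 + 4) = -42 + 2 = -40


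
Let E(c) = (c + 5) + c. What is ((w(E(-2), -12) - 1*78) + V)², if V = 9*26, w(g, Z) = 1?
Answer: 24649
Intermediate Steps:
E(c) = 5 + 2*c (E(c) = (5 + c) + c = 5 + 2*c)
V = 234
((w(E(-2), -12) - 1*78) + V)² = ((1 - 1*78) + 234)² = ((1 - 78) + 234)² = (-77 + 234)² = 157² = 24649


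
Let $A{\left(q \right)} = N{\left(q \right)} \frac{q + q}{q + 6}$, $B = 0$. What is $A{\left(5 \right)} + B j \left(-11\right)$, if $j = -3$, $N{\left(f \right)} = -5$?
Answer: $- \frac{50}{11} \approx -4.5455$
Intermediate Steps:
$A{\left(q \right)} = - \frac{10 q}{6 + q}$ ($A{\left(q \right)} = - 5 \frac{q + q}{q + 6} = - 5 \frac{2 q}{6 + q} = - \frac{10 q}{6 + q}$)
$A{\left(5 \right)} + B j \left(-11\right) = \left(-10\right) 5 \frac{1}{6 + 5} + 0 \left(-3\right) \left(-11\right) = \left(-10\right) 5 \cdot \frac{1}{11} + 0 \left(-11\right) = \left(-10\right) 5 \cdot \frac{1}{11} + 0 = - \frac{50}{11} + 0 = - \frac{50}{11}$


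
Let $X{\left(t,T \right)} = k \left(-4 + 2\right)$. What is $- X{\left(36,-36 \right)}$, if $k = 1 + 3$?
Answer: $8$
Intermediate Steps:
$k = 4$
$X{\left(t,T \right)} = -8$ ($X{\left(t,T \right)} = 4 \left(-4 + 2\right) = 4 \left(-2\right) = -8$)
$- X{\left(36,-36 \right)} = \left(-1\right) \left(-8\right) = 8$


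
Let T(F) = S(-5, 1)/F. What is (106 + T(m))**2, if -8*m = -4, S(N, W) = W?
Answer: 11664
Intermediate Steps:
m = 1/2 (m = -1/8*(-4) = 1/2 ≈ 0.50000)
T(F) = 1/F
(106 + T(m))**2 = (106 + 1/(1/2))**2 = (106 + 2)**2 = 108**2 = 11664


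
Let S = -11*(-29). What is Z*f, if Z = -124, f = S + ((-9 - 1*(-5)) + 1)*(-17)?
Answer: -45880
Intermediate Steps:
S = 319
f = 370 (f = 319 + ((-9 - 1*(-5)) + 1)*(-17) = 319 + ((-9 + 5) + 1)*(-17) = 319 + (-4 + 1)*(-17) = 319 - 3*(-17) = 319 + 51 = 370)
Z*f = -124*370 = -45880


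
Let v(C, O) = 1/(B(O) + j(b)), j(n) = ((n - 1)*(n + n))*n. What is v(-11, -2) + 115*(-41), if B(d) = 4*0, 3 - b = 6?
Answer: -339481/72 ≈ -4715.0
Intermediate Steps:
b = -3 (b = 3 - 1*6 = 3 - 6 = -3)
B(d) = 0
j(n) = 2*n**2*(-1 + n) (j(n) = ((-1 + n)*(2*n))*n = (2*n*(-1 + n))*n = 2*n**2*(-1 + n))
v(C, O) = -1/72 (v(C, O) = 1/(0 + 2*(-3)**2*(-1 - 3)) = 1/(0 + 2*9*(-4)) = 1/(0 - 72) = 1/(-72) = -1/72)
v(-11, -2) + 115*(-41) = -1/72 + 115*(-41) = -1/72 - 4715 = -339481/72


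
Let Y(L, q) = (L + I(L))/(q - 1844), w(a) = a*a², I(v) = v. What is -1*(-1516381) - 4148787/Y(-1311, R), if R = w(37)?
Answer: 68824698555/874 ≈ 7.8747e+7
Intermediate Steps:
w(a) = a³
R = 50653 (R = 37³ = 50653)
Y(L, q) = 2*L/(-1844 + q) (Y(L, q) = (L + L)/(q - 1844) = (2*L)/(-1844 + q) = 2*L/(-1844 + q))
-1*(-1516381) - 4148787/Y(-1311, R) = -1*(-1516381) - 4148787/(2*(-1311)/(-1844 + 50653)) = 1516381 - 4148787/(2*(-1311)/48809) = 1516381 - 4148787/(2*(-1311)*(1/48809)) = 1516381 - 4148787/(-2622/48809) = 1516381 - 4148787*(-48809)/2622 = 1516381 - 1*(-67499381561/874) = 1516381 + 67499381561/874 = 68824698555/874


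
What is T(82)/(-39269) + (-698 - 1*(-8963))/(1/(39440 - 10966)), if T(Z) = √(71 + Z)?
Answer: 235337610 - 3*√17/39269 ≈ 2.3534e+8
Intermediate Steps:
T(82)/(-39269) + (-698 - 1*(-8963))/(1/(39440 - 10966)) = √(71 + 82)/(-39269) + (-698 - 1*(-8963))/(1/(39440 - 10966)) = √153*(-1/39269) + (-698 + 8963)/(1/28474) = (3*√17)*(-1/39269) + 8265/(1/28474) = -3*√17/39269 + 8265*28474 = -3*√17/39269 + 235337610 = 235337610 - 3*√17/39269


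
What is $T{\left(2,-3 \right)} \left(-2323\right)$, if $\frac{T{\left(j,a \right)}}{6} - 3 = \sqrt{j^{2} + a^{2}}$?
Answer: $-41814 - 13938 \sqrt{13} \approx -92068.0$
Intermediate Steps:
$T{\left(j,a \right)} = 18 + 6 \sqrt{a^{2} + j^{2}}$ ($T{\left(j,a \right)} = 18 + 6 \sqrt{j^{2} + a^{2}} = 18 + 6 \sqrt{a^{2} + j^{2}}$)
$T{\left(2,-3 \right)} \left(-2323\right) = \left(18 + 6 \sqrt{\left(-3\right)^{2} + 2^{2}}\right) \left(-2323\right) = \left(18 + 6 \sqrt{9 + 4}\right) \left(-2323\right) = \left(18 + 6 \sqrt{13}\right) \left(-2323\right) = -41814 - 13938 \sqrt{13}$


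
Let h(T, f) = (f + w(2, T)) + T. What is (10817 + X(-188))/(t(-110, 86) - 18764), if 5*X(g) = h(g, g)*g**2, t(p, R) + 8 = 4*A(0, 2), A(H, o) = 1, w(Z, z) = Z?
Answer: 13164571/93840 ≈ 140.29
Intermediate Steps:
t(p, R) = -4 (t(p, R) = -8 + 4*1 = -8 + 4 = -4)
h(T, f) = 2 + T + f (h(T, f) = (f + 2) + T = (2 + f) + T = 2 + T + f)
X(g) = g**2*(2 + 2*g)/5 (X(g) = ((2 + g + g)*g**2)/5 = ((2 + 2*g)*g**2)/5 = (g**2*(2 + 2*g))/5 = g**2*(2 + 2*g)/5)
(10817 + X(-188))/(t(-110, 86) - 18764) = (10817 + (2/5)*(-188)**2*(1 - 188))/(-4 - 18764) = (10817 + (2/5)*35344*(-187))/(-18768) = (10817 - 13218656/5)*(-1/18768) = -13164571/5*(-1/18768) = 13164571/93840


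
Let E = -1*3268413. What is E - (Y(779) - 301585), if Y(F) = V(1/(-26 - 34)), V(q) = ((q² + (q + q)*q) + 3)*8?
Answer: -445027801/150 ≈ -2.9669e+6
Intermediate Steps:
V(q) = 24 + 24*q² (V(q) = ((q² + (2*q)*q) + 3)*8 = ((q² + 2*q²) + 3)*8 = (3*q² + 3)*8 = (3 + 3*q²)*8 = 24 + 24*q²)
Y(F) = 3601/150 (Y(F) = 24 + 24*(1/(-26 - 34))² = 24 + 24*(1/(-60))² = 24 + 24*(-1/60)² = 24 + 24*(1/3600) = 24 + 1/150 = 3601/150)
E = -3268413
E - (Y(779) - 301585) = -3268413 - (3601/150 - 301585) = -3268413 - 1*(-45234149/150) = -3268413 + 45234149/150 = -445027801/150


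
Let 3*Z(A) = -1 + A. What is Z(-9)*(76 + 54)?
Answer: -1300/3 ≈ -433.33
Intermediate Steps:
Z(A) = -⅓ + A/3 (Z(A) = (-1 + A)/3 = -⅓ + A/3)
Z(-9)*(76 + 54) = (-⅓ + (⅓)*(-9))*(76 + 54) = (-⅓ - 3)*130 = -10/3*130 = -1300/3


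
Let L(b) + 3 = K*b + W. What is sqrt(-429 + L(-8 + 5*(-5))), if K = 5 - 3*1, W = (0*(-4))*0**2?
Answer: I*sqrt(498) ≈ 22.316*I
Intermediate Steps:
W = 0 (W = 0*0 = 0)
K = 2 (K = 5 - 3 = 2)
L(b) = -3 + 2*b (L(b) = -3 + (2*b + 0) = -3 + 2*b)
sqrt(-429 + L(-8 + 5*(-5))) = sqrt(-429 + (-3 + 2*(-8 + 5*(-5)))) = sqrt(-429 + (-3 + 2*(-8 - 25))) = sqrt(-429 + (-3 + 2*(-33))) = sqrt(-429 + (-3 - 66)) = sqrt(-429 - 69) = sqrt(-498) = I*sqrt(498)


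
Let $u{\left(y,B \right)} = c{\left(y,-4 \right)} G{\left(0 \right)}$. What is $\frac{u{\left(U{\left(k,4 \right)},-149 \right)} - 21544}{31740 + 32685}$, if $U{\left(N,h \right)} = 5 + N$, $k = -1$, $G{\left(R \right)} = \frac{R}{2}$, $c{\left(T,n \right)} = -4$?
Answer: $- \frac{21544}{64425} \approx -0.3344$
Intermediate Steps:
$G{\left(R \right)} = \frac{R}{2}$ ($G{\left(R \right)} = R \frac{1}{2} = \frac{R}{2}$)
$u{\left(y,B \right)} = 0$ ($u{\left(y,B \right)} = - 4 \cdot \frac{1}{2} \cdot 0 = \left(-4\right) 0 = 0$)
$\frac{u{\left(U{\left(k,4 \right)},-149 \right)} - 21544}{31740 + 32685} = \frac{0 - 21544}{31740 + 32685} = - \frac{21544}{64425}$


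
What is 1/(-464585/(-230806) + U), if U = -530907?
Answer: -230806/122536056457 ≈ -1.8836e-6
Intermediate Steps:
1/(-464585/(-230806) + U) = 1/(-464585/(-230806) - 530907) = 1/(-464585*(-1/230806) - 530907) = 1/(464585/230806 - 530907) = 1/(-122536056457/230806) = -230806/122536056457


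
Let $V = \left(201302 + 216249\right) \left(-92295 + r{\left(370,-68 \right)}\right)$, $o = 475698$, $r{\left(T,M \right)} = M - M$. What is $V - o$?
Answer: $-38538345243$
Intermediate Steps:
$r{\left(T,M \right)} = 0$
$V = -38537869545$ ($V = \left(201302 + 216249\right) \left(-92295 + 0\right) = 417551 \left(-92295\right) = -38537869545$)
$V - o = -38537869545 - 475698 = -38538345243$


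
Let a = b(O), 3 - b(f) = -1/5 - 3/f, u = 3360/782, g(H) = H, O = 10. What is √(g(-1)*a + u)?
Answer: √487186/782 ≈ 0.89257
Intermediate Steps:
u = 1680/391 (u = 3360*(1/782) = 1680/391 ≈ 4.2967)
b(f) = 16/5 + 3/f (b(f) = 3 - (-1/5 - 3/f) = 3 - (-1*⅕ - 3/f) = 3 - (-⅕ - 3/f) = 3 + (⅕ + 3/f) = 16/5 + 3/f)
a = 7/2 (a = 16/5 + 3/10 = 7/2 ≈ 3.5000)
√(g(-1)*a + u) = √(-1*7/2 + 1680/391) = √(-7/2 + 1680/391) = √(623/782) = √487186/782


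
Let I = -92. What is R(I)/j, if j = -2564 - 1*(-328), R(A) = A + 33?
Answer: 59/2236 ≈ 0.026386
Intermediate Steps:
R(A) = 33 + A
j = -2236 (j = -2564 + 328 = -2236)
R(I)/j = (33 - 92)/(-2236) = -59*(-1/2236) = 59/2236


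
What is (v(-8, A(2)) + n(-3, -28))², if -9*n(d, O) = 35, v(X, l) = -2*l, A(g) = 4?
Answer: 11449/81 ≈ 141.35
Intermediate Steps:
n(d, O) = -35/9 (n(d, O) = -⅑*35 = -35/9)
(v(-8, A(2)) + n(-3, -28))² = (-2*4 - 35/9)² = (-8 - 35/9)² = (-107/9)² = 11449/81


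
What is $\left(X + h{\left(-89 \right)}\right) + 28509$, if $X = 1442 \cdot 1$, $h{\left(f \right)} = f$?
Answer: $29862$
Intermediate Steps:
$X = 1442$
$\left(X + h{\left(-89 \right)}\right) + 28509 = \left(1442 - 89\right) + 28509 = 1353 + 28509 = 29862$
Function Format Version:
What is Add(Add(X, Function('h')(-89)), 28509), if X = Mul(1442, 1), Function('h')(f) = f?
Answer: 29862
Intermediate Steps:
X = 1442
Add(Add(X, Function('h')(-89)), 28509) = Add(Add(1442, -89), 28509) = Add(1353, 28509) = 29862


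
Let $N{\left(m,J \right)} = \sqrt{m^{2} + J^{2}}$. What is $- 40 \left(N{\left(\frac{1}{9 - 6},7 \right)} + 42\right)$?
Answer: $-1680 - \frac{40 \sqrt{442}}{3} \approx -1960.3$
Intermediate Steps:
$N{\left(m,J \right)} = \sqrt{J^{2} + m^{2}}$
$- 40 \left(N{\left(\frac{1}{9 - 6},7 \right)} + 42\right) = - 40 \left(\sqrt{7^{2} + \left(\frac{1}{9 - 6}\right)^{2}} + 42\right) = - 40 \left(\sqrt{49 + \left(\frac{1}{3}\right)^{2}} + 42\right) = - 40 \left(\sqrt{49 + \frac{1}{9}} + 42\right) = - 40 \left(\sqrt{\frac{442}{9}} + 42\right) = - 40 \left(\frac{\sqrt{442}}{3} + 42\right) = - 40 \left(42 + \frac{\sqrt{442}}{3}\right) = -1680 - \frac{40 \sqrt{442}}{3}$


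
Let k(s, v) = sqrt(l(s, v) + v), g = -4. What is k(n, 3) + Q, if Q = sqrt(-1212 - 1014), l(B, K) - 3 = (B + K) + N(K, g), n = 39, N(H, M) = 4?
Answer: 2*sqrt(13) + I*sqrt(2226) ≈ 7.2111 + 47.18*I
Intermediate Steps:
l(B, K) = 7 + B + K (l(B, K) = 3 + ((B + K) + 4) = 3 + (4 + B + K) = 7 + B + K)
k(s, v) = sqrt(7 + s + 2*v) (k(s, v) = sqrt((7 + s + v) + v) = sqrt(7 + s + 2*v))
Q = I*sqrt(2226) (Q = sqrt(-2226) = I*sqrt(2226) ≈ 47.18*I)
k(n, 3) + Q = sqrt(7 + 39 + 2*3) + I*sqrt(2226) = sqrt(7 + 39 + 6) + I*sqrt(2226) = sqrt(52) + I*sqrt(2226) = 2*sqrt(13) + I*sqrt(2226)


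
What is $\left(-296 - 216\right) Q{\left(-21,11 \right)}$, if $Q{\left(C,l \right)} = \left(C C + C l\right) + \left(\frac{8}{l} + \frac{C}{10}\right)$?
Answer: $- \frac{5874944}{55} \approx -1.0682 \cdot 10^{5}$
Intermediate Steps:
$Q{\left(C,l \right)} = C^{2} + \frac{8}{l} + \frac{C}{10} + C l$ ($Q{\left(C,l \right)} = \left(C^{2} + C l\right) + \left(\frac{8}{l} + C \frac{1}{10}\right) = \left(C^{2} + C l\right) + \left(\frac{8}{l} + \frac{C}{10}\right) = C^{2} + \frac{8}{l} + \frac{C}{10} + C l$)
$\left(-296 - 216\right) Q{\left(-21,11 \right)} = \left(-296 - 216\right) \left(\left(-21\right)^{2} + \frac{8}{11} + \frac{1}{10} \left(-21\right) - 231\right) = - 512 \left(441 + 8 \cdot \frac{1}{11} - \frac{21}{10} - 231\right) = - 512 \left(441 + \frac{8}{11} - \frac{21}{10} - 231\right) = \left(-512\right) \frac{22949}{110} = - \frac{5874944}{55}$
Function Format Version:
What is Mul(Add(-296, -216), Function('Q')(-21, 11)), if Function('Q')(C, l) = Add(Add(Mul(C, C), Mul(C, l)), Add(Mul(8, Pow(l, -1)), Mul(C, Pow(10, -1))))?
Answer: Rational(-5874944, 55) ≈ -1.0682e+5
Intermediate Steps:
Function('Q')(C, l) = Add(Pow(C, 2), Mul(8, Pow(l, -1)), Mul(Rational(1, 10), C), Mul(C, l)) (Function('Q')(C, l) = Add(Add(Pow(C, 2), Mul(C, l)), Add(Mul(8, Pow(l, -1)), Mul(C, Rational(1, 10)))) = Add(Add(Pow(C, 2), Mul(C, l)), Add(Mul(8, Pow(l, -1)), Mul(Rational(1, 10), C))) = Add(Pow(C, 2), Mul(8, Pow(l, -1)), Mul(Rational(1, 10), C), Mul(C, l)))
Mul(Add(-296, -216), Function('Q')(-21, 11)) = Mul(Add(-296, -216), Add(Pow(-21, 2), Mul(8, Pow(11, -1)), Mul(Rational(1, 10), -21), Mul(-21, 11))) = Mul(-512, Add(441, Mul(8, Rational(1, 11)), Rational(-21, 10), -231)) = Mul(-512, Add(441, Rational(8, 11), Rational(-21, 10), -231)) = Mul(-512, Rational(22949, 110)) = Rational(-5874944, 55)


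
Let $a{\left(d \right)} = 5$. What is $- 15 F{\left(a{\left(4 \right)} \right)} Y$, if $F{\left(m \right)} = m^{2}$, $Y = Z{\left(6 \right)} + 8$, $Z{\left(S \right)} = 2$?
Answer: $-3750$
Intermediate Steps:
$Y = 10$ ($Y = 2 + 8 = 10$)
$- 15 F{\left(a{\left(4 \right)} \right)} Y = - 15 \cdot 5^{2} \cdot 10 = \left(-15\right) 25 \cdot 10 = \left(-375\right) 10 = -3750$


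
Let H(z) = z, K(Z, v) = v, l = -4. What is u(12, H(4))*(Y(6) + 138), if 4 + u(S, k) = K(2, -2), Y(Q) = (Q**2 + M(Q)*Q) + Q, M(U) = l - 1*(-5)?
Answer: -1116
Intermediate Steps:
M(U) = 1 (M(U) = -4 - 1*(-5) = -4 + 5 = 1)
Y(Q) = Q**2 + 2*Q (Y(Q) = (Q**2 + 1*Q) + Q = (Q**2 + Q) + Q = (Q + Q**2) + Q = Q**2 + 2*Q)
u(S, k) = -6 (u(S, k) = -4 - 2 = -6)
u(12, H(4))*(Y(6) + 138) = -6*(6*(2 + 6) + 138) = -6*(6*8 + 138) = -6*(48 + 138) = -6*186 = -1116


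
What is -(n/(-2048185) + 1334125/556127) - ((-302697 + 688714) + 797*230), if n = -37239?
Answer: -49884248480567411/87619306115 ≈ -5.6933e+5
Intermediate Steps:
-(n/(-2048185) + 1334125/556127) - ((-302697 + 688714) + 797*230) = -(-37239/(-2048185) + 1334125/556127) - ((-302697 + 688714) + 797*230) = -(-37239*(-1/2048185) + 1334125*(1/556127)) - (386017 + 183310) = -(37239/2048185 + 102625/42779) - 1*569327 = -1*211788032806/87619306115 - 569327 = -211788032806/87619306115 - 569327 = -49884248480567411/87619306115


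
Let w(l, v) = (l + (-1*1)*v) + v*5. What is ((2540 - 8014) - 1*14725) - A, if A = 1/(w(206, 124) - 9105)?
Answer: -169732196/8403 ≈ -20199.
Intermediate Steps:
w(l, v) = l + 4*v (w(l, v) = (l - v) + 5*v = l + 4*v)
A = -1/8403 (A = 1/((206 + 4*124) - 9105) = 1/((206 + 496) - 9105) = 1/(702 - 9105) = 1/(-8403) = -1/8403 ≈ -0.00011901)
((2540 - 8014) - 1*14725) - A = ((2540 - 8014) - 1*14725) - 1*(-1/8403) = (-5474 - 14725) + 1/8403 = -20199 + 1/8403 = -169732196/8403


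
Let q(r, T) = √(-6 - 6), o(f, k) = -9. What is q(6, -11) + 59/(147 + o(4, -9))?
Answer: 59/138 + 2*I*√3 ≈ 0.42754 + 3.4641*I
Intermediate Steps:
q(r, T) = 2*I*√3 (q(r, T) = √(-12) = 2*I*√3)
q(6, -11) + 59/(147 + o(4, -9)) = 2*I*√3 + 59/(147 - 9) = 2*I*√3 + 59/138 = 59/138 + 2*I*√3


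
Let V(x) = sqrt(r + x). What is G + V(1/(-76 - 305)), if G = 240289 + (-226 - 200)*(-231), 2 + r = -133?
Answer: 338695 + 2*I*sqrt(4899279)/381 ≈ 3.387e+5 + 11.619*I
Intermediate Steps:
r = -135 (r = -2 - 133 = -135)
V(x) = sqrt(-135 + x)
G = 338695 (G = 240289 - 426*(-231) = 240289 + 98406 = 338695)
G + V(1/(-76 - 305)) = 338695 + sqrt(-135 + 1/(-76 - 305)) = 338695 + sqrt(-135 + 1/(-381)) = 338695 + sqrt(-135 - 1/381) = 338695 + sqrt(-51436/381) = 338695 + 2*I*sqrt(4899279)/381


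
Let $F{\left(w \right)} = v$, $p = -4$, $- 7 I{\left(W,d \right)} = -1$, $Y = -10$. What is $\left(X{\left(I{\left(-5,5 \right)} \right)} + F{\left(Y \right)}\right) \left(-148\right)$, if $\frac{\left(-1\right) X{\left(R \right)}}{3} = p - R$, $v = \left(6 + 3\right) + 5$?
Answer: $- \frac{27380}{7} \approx -3911.4$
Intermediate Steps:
$I{\left(W,d \right)} = \frac{1}{7}$ ($I{\left(W,d \right)} = \left(- \frac{1}{7}\right) \left(-1\right) = \frac{1}{7}$)
$v = 14$ ($v = 9 + 5 = 14$)
$F{\left(w \right)} = 14$
$X{\left(R \right)} = 12 + 3 R$ ($X{\left(R \right)} = - 3 \left(-4 - R\right) = 12 + 3 R$)
$\left(X{\left(I{\left(-5,5 \right)} \right)} + F{\left(Y \right)}\right) \left(-148\right) = \left(\left(12 + 3 \cdot \frac{1}{7}\right) + 14\right) \left(-148\right) = \left(\left(12 + \frac{3}{7}\right) + 14\right) \left(-148\right) = \left(\frac{87}{7} + 14\right) \left(-148\right) = \frac{185}{7} \left(-148\right) = - \frac{27380}{7}$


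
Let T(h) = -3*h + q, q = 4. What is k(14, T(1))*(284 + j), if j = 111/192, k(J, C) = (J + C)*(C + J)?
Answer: 4097925/64 ≈ 64030.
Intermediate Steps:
T(h) = 4 - 3*h (T(h) = -3*h + 4 = 4 - 3*h)
k(J, C) = (C + J)**2 (k(J, C) = (C + J)*(C + J) = (C + J)**2)
j = 37/64 (j = 111*(1/192) = 37/64 ≈ 0.57813)
k(14, T(1))*(284 + j) = ((4 - 3*1) + 14)**2*(284 + 37/64) = ((4 - 3) + 14)**2*(18213/64) = (1 + 14)**2*(18213/64) = 15**2*(18213/64) = 225*(18213/64) = 4097925/64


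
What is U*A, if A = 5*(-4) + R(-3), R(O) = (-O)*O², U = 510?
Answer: 3570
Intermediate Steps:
R(O) = -O³
A = 7 (A = 5*(-4) - 1*(-3)³ = -20 - 1*(-27) = -20 + 27 = 7)
U*A = 510*7 = 3570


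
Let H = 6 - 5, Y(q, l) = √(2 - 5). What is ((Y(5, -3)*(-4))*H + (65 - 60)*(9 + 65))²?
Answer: 136852 - 2960*I*√3 ≈ 1.3685e+5 - 5126.9*I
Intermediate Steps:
Y(q, l) = I*√3 (Y(q, l) = √(-3) = I*√3)
H = 1
((Y(5, -3)*(-4))*H + (65 - 60)*(9 + 65))² = (((I*√3)*(-4))*1 + (65 - 60)*(9 + 65))² = (-4*I*√3*1 + 5*74)² = (-4*I*√3 + 370)² = (370 - 4*I*√3)²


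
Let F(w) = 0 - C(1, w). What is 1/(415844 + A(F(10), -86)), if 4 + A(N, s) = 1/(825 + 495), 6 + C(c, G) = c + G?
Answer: 1320/548908801 ≈ 2.4048e-6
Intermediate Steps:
C(c, G) = -6 + G + c (C(c, G) = -6 + (c + G) = -6 + (G + c) = -6 + G + c)
F(w) = 5 - w (F(w) = 0 - (-6 + w + 1) = 0 - (-5 + w) = 0 + (5 - w) = 5 - w)
A(N, s) = -5279/1320 (A(N, s) = -4 + 1/(825 + 495) = -4 + 1/1320 = -5279/1320)
1/(415844 + A(F(10), -86)) = 1/(415844 - 5279/1320) = 1/(548908801/1320) = 1320/548908801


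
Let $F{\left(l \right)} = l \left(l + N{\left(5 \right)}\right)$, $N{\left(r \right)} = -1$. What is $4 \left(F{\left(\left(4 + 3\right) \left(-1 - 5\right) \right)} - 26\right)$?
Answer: $7120$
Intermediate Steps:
$F{\left(l \right)} = l \left(-1 + l\right)$ ($F{\left(l \right)} = l \left(l - 1\right) = l \left(-1 + l\right)$)
$4 \left(F{\left(\left(4 + 3\right) \left(-1 - 5\right) \right)} - 26\right) = 4 \left(\left(4 + 3\right) \left(-1 - 5\right) \left(-1 + \left(4 + 3\right) \left(-1 - 5\right)\right) - 26\right) = 4 \left(7 \left(-6\right) \left(-1 + 7 \left(-6\right)\right) - 26\right) = 4 \left(- 42 \left(-1 - 42\right) - 26\right) = 4 \left(\left(-42\right) \left(-43\right) - 26\right) = 4 \left(1806 - 26\right) = 4 \cdot 1780 = 7120$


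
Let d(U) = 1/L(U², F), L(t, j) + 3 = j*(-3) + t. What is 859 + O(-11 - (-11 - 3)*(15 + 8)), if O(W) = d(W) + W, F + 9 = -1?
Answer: 113195161/96748 ≈ 1170.0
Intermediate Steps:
F = -10 (F = -9 - 1 = -10)
L(t, j) = -3 + t - 3*j (L(t, j) = -3 + (j*(-3) + t) = -3 + (-3*j + t) = -3 + (t - 3*j) = -3 + t - 3*j)
d(U) = 1/(27 + U²) (d(U) = 1/(-3 + U² - 3*(-10)) = 1/(-3 + U² + 30) = 1/(27 + U²))
O(W) = W + 1/(27 + W²) (O(W) = 1/(27 + W²) + W = W + 1/(27 + W²))
859 + O(-11 - (-11 - 3)*(15 + 8)) = 859 + ((-11 - (-11 - 3)*(15 + 8)) + 1/(27 + (-11 - (-11 - 3)*(15 + 8))²)) = 859 + ((-11 - (-14)*23) + 1/(27 + (-11 - (-14)*23)²)) = 859 + ((-11 - 1*(-322)) + 1/(27 + (-11 - 1*(-322))²)) = 859 + ((-11 + 322) + 1/(27 + (-11 + 322)²)) = 859 + (311 + 1/(27 + 311²)) = 859 + (311 + 1/(27 + 96721)) = 859 + (311 + 1/96748) = 859 + 30088629/96748 = 113195161/96748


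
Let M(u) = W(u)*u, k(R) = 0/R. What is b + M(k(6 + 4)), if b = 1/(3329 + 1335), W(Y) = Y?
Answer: 1/4664 ≈ 0.00021441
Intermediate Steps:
k(R) = 0
M(u) = u² (M(u) = u*u = u²)
b = 1/4664 ≈ 0.00021441
b + M(k(6 + 4)) = 1/4664 + 0² = 1/4664 + 0 = 1/4664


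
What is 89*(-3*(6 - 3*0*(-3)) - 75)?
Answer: -8277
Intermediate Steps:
89*(-3*(6 - 3*0*(-3)) - 75) = 89*(-3*(6 + 0*(-3)) - 75) = 89*(-3*(6 + 0) - 75) = 89*(-3*6 - 75) = 89*(-18 - 75) = 89*(-93) = -8277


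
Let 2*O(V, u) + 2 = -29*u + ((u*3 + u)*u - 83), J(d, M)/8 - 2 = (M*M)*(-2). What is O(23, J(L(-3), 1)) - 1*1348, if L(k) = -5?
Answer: -2781/2 ≈ -1390.5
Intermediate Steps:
J(d, M) = 16 - 16*M² (J(d, M) = 16 + 8*((M*M)*(-2)) = 16 + 8*(M²*(-2)) = 16 + 8*(-2*M²) = 16 - 16*M²)
O(V, u) = -85/2 + 2*u² - 29*u/2 (O(V, u) = -1 + (-29*u + ((u*3 + u)*u - 83))/2 = -1 + (-29*u + ((3*u + u)*u - 83))/2 = -1 + (-29*u + ((4*u)*u - 83))/2 = -1 + (-29*u + (4*u² - 83))/2 = -1 + (-29*u + (-83 + 4*u²))/2 = -1 + (-83 - 29*u + 4*u²)/2 = -1 + (-83/2 + 2*u² - 29*u/2) = -85/2 + 2*u² - 29*u/2)
O(23, J(L(-3), 1)) - 1*1348 = (-85/2 + 2*(16 - 16*1²)² - 29*(16 - 16*1²)/2) - 1*1348 = (-85/2 + 2*(16 - 16*1)² - 29*(16 - 16*1)/2) - 1348 = (-85/2 + 2*(16 - 16)² - 29*(16 - 16)/2) - 1348 = (-85/2 + 2*0² - 29/2*0) - 1348 = (-85/2 + 2*0 + 0) - 1348 = (-85/2 + 0 + 0) - 1348 = -85/2 - 1348 = -2781/2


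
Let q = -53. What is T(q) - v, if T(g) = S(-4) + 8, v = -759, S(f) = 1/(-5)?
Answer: 3834/5 ≈ 766.80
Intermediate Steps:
S(f) = -⅕
T(g) = 39/5 (T(g) = -⅕ + 8 = 39/5)
T(q) - v = 39/5 - 1*(-759) = 39/5 + 759 = 3834/5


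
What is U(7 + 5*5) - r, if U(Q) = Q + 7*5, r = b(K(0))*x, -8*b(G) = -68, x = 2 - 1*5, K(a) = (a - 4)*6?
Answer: 185/2 ≈ 92.500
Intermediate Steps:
K(a) = -24 + 6*a (K(a) = (-4 + a)*6 = -24 + 6*a)
x = -3 (x = 2 - 5 = -3)
b(G) = 17/2 (b(G) = -⅛*(-68) = 17/2)
r = -51/2 (r = (17/2)*(-3) = -51/2 ≈ -25.500)
U(Q) = 35 + Q (U(Q) = Q + 35 = 35 + Q)
U(7 + 5*5) - r = (35 + (7 + 5*5)) - 1*(-51/2) = (35 + (7 + 25)) + 51/2 = (35 + 32) + 51/2 = 67 + 51/2 = 185/2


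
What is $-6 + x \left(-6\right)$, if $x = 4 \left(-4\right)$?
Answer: $90$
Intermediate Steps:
$x = -16$
$-6 + x \left(-6\right) = -6 - -96 = -6 + 96 = 90$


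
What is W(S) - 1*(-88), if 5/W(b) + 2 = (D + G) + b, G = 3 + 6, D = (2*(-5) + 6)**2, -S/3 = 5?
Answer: 709/8 ≈ 88.625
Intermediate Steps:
S = -15 (S = -3*5 = -15)
D = 16 (D = (-10 + 6)**2 = (-4)**2 = 16)
G = 9
W(b) = 5/(23 + b) (W(b) = 5/(-2 + ((16 + 9) + b)) = 5/(-2 + (25 + b)) = 5/(23 + b))
W(S) - 1*(-88) = 5/(23 - 15) - 1*(-88) = 5/8 + 88 = 709/8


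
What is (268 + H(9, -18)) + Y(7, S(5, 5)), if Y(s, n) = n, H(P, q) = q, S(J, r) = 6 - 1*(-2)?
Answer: 258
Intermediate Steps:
S(J, r) = 8 (S(J, r) = 6 + 2 = 8)
(268 + H(9, -18)) + Y(7, S(5, 5)) = (268 - 18) + 8 = 250 + 8 = 258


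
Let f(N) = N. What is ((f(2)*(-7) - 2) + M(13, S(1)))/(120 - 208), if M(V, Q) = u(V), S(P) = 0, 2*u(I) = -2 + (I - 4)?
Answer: 25/176 ≈ 0.14205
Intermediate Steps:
u(I) = -3 + I/2 (u(I) = (-2 + (I - 4))/2 = (-2 + (-4 + I))/2 = (-6 + I)/2 = -3 + I/2)
M(V, Q) = -3 + V/2
((f(2)*(-7) - 2) + M(13, S(1)))/(120 - 208) = ((2*(-7) - 2) + (-3 + (½)*13))/(120 - 208) = ((-14 - 2) + (-3 + 13/2))/(-88) = (-16 + 7/2)*(-1/88) = -25/2*(-1/88) = 25/176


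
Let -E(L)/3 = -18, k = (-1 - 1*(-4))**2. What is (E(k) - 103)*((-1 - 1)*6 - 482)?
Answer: 24206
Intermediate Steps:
k = 9 (k = (-1 + 4)**2 = 3**2 = 9)
E(L) = 54 (E(L) = -3*(-18) = 54)
(E(k) - 103)*((-1 - 1)*6 - 482) = (54 - 103)*((-1 - 1)*6 - 482) = -49*(-2*6 - 482) = -49*(-12 - 482) = -49*(-494) = 24206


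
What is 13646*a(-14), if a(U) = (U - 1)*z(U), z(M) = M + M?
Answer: 5731320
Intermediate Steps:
z(M) = 2*M
a(U) = 2*U*(-1 + U) (a(U) = (U - 1)*(2*U) = (-1 + U)*(2*U) = 2*U*(-1 + U))
13646*a(-14) = 13646*(2*(-14)*(-1 - 14)) = 13646*(2*(-14)*(-15)) = 13646*420 = 5731320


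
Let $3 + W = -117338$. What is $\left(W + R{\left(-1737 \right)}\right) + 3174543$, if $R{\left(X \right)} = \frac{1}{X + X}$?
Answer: $\frac{10620719747}{3474} \approx 3.0572 \cdot 10^{6}$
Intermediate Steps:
$W = -117341$ ($W = -3 - 117338 = -117341$)
$R{\left(X \right)} = \frac{1}{2 X}$
$\left(W + R{\left(-1737 \right)}\right) + 3174543 = \left(-117341 + \frac{1}{2 \left(-1737\right)}\right) + 3174543 = \left(-117341 + \frac{1}{2} \left(- \frac{1}{1737}\right)\right) + 3174543 = \left(-117341 - \frac{1}{3474}\right) + 3174543 = - \frac{407642635}{3474} + 3174543 = \frac{10620719747}{3474}$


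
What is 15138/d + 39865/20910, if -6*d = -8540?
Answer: 6587237/525210 ≈ 12.542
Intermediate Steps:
d = 4270/3 (d = -⅙*(-8540) = 4270/3 ≈ 1423.3)
15138/d + 39865/20910 = 15138/(4270/3) + 39865/20910 = 15138*(3/4270) + 39865*(1/20910) = 22707/2135 + 469/246 = 6587237/525210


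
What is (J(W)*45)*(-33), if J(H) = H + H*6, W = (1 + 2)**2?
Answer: -93555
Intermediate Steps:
W = 9 (W = 3**2 = 9)
J(H) = 7*H (J(H) = H + 6*H = 7*H)
(J(W)*45)*(-33) = ((7*9)*45)*(-33) = (63*45)*(-33) = 2835*(-33) = -93555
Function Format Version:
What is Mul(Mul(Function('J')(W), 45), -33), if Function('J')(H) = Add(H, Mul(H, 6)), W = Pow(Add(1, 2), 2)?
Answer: -93555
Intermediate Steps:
W = 9 (W = Pow(3, 2) = 9)
Function('J')(H) = Mul(7, H) (Function('J')(H) = Add(H, Mul(6, H)) = Mul(7, H))
Mul(Mul(Function('J')(W), 45), -33) = Mul(Mul(Mul(7, 9), 45), -33) = Mul(Mul(63, 45), -33) = Mul(2835, -33) = -93555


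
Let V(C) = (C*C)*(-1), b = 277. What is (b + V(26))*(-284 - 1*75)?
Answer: 143241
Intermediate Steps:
V(C) = -C² (V(C) = C²*(-1) = -C²)
(b + V(26))*(-284 - 1*75) = (277 - 1*26²)*(-284 - 1*75) = (277 - 1*676)*(-284 - 75) = (277 - 676)*(-359) = -399*(-359) = 143241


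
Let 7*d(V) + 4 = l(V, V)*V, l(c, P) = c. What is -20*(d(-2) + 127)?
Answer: -2540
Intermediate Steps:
d(V) = -4/7 + V**2/7 (d(V) = -4/7 + (V*V)/7 = -4/7 + V**2/7)
-20*(d(-2) + 127) = -20*((-4/7 + (1/7)*(-2)**2) + 127) = -20*((-4/7 + (1/7)*4) + 127) = -20*((-4/7 + 4/7) + 127) = -20*(0 + 127) = -20*127 = -2540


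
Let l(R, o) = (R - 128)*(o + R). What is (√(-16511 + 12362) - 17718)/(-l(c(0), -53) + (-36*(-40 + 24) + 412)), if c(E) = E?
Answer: 2953/966 - I*√461/1932 ≈ 3.0569 - 0.011113*I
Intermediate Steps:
l(R, o) = (-128 + R)*(R + o)
(√(-16511 + 12362) - 17718)/(-l(c(0), -53) + (-36*(-40 + 24) + 412)) = (√(-16511 + 12362) - 17718)/(-(0² - 128*0 - 128*(-53) + 0*(-53)) + (-36*(-40 + 24) + 412)) = (√(-4149) - 17718)/(-(0 + 0 + 6784 + 0) + (-36*(-16) + 412)) = (3*I*√461 - 17718)/(-1*6784 + (576 + 412)) = (-17718 + 3*I*√461)/(-6784 + 988) = (-17718 + 3*I*√461)/(-5796) = (-17718 + 3*I*√461)*(-1/5796) = 2953/966 - I*√461/1932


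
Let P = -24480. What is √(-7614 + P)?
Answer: 3*I*√3566 ≈ 179.15*I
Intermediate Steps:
√(-7614 + P) = √(-7614 - 24480) = √(-32094) = 3*I*√3566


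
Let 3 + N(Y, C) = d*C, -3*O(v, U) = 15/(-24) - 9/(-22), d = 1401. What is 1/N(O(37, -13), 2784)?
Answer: 1/3900381 ≈ 2.5639e-7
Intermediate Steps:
O(v, U) = 19/264 (O(v, U) = -(15/(-24) - 9/(-22))/3 = -(15*(-1/24) - 9*(-1/22))/3 = -(-5/8 + 9/22)/3 = -⅓*(-19/88) = 19/264)
N(Y, C) = -3 + 1401*C
1/N(O(37, -13), 2784) = 1/(-3 + 1401*2784) = 1/(-3 + 3900384) = 1/3900381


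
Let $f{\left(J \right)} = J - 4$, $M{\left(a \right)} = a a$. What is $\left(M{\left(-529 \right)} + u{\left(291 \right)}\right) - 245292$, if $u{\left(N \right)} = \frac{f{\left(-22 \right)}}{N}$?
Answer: $\frac{10053733}{291} \approx 34549.0$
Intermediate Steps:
$M{\left(a \right)} = a^{2}$
$f{\left(J \right)} = -4 + J$ ($f{\left(J \right)} = J - 4 = -4 + J$)
$u{\left(N \right)} = - \frac{26}{N}$ ($u{\left(N \right)} = \frac{-4 - 22}{N} = - \frac{26}{N}$)
$\left(M{\left(-529 \right)} + u{\left(291 \right)}\right) - 245292 = \left(\left(-529\right)^{2} - \frac{26}{291}\right) - 245292 = \left(279841 - \frac{26}{291}\right) - 245292 = \frac{81433705}{291} - 245292 = \frac{10053733}{291}$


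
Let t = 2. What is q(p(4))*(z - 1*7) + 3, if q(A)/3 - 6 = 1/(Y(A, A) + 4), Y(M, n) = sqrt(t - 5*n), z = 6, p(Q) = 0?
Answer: -111/7 + 3*sqrt(2)/14 ≈ -15.554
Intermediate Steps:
Y(M, n) = sqrt(2 - 5*n)
q(A) = 18 + 3/(4 + sqrt(2 - 5*A)) (q(A) = 18 + 3/(sqrt(2 - 5*A) + 4) = 18 + 3/(4 + sqrt(2 - 5*A)))
q(p(4))*(z - 1*7) + 3 = (3*(25 + 6*sqrt(2 - 5*0))/(4 + sqrt(2 - 5*0)))*(6 - 1*7) + 3 = (3*(25 + 6*sqrt(2 + 0))/(4 + sqrt(2 + 0)))*(6 - 7) + 3 = (3*(25 + 6*sqrt(2))/(4 + sqrt(2)))*(-1) + 3 = -3*(25 + 6*sqrt(2))/(4 + sqrt(2)) + 3 = 3 - 3*(25 + 6*sqrt(2))/(4 + sqrt(2))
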